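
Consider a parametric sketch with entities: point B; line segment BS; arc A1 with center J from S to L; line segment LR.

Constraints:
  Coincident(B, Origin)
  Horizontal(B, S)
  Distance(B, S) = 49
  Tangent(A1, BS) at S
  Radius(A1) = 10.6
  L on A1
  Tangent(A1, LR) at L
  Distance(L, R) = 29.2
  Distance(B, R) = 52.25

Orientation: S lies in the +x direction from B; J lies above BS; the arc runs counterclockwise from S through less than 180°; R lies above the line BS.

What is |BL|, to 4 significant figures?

59.23

Checks: |JS| = 10.60 ✓; |JL| = 10.60 ✓; ∠(JL, LR) = 90.00° ✓; |LR| = 29.20 ✓; |BR| = 52.25 ✓.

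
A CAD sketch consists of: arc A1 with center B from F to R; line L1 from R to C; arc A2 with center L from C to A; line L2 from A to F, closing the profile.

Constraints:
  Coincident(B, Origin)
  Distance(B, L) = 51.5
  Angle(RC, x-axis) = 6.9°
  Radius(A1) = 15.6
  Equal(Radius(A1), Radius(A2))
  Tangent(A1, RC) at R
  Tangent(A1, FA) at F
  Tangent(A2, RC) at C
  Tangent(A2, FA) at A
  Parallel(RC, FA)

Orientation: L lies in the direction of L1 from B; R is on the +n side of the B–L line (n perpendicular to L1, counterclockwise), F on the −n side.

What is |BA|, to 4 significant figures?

53.81

The slot axis is L1's direction at 6.9°, so u = (cos 6.9°, sin 6.9°) = (0.9928, 0.1201) and n = (−sin 6.9°, cos 6.9°) = (-0.1201, 0.9928). B is at the origin and L lies 51.5 along u from B, so L = 51.5·u = (51.13, 6.187). Tangency of A1 to both parallel lines with radius 15.6 puts R and F at B ± 15.6·n: R = (-1.874, 15.49), F = (1.874, -15.49). Equal radii place C and A the same way about L: C = L + 15.6·n = (49.25, 21.67), A = L − 15.6·n = (53.00, -9.300). Then |BA| = |A − B| = 53.81.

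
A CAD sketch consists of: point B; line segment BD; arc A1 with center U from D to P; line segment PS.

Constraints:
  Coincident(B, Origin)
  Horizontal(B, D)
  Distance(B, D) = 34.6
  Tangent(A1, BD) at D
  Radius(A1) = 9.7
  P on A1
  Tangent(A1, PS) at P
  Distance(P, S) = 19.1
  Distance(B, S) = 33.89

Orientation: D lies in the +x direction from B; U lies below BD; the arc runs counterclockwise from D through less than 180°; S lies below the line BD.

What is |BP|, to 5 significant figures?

26.265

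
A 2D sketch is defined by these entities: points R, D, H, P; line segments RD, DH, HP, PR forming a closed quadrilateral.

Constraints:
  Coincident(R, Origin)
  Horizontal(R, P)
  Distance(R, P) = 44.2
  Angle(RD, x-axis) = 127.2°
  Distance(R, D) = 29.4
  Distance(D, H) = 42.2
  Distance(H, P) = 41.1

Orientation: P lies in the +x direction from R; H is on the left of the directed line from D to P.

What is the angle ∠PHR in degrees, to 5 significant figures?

64.410°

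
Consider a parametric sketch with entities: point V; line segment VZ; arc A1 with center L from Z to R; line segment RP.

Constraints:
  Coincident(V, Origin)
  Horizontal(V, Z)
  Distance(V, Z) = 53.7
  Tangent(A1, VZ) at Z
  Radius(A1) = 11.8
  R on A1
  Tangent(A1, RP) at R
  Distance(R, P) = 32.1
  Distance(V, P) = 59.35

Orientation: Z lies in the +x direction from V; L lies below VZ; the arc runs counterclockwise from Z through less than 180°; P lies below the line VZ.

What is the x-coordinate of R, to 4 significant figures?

41.91

Checks: |LZ| = 11.80 ✓; |LR| = 11.80 ✓; ∠(LR, RP) = 90.00° ✓; |RP| = 32.10 ✓; |VP| = 59.35 ✓.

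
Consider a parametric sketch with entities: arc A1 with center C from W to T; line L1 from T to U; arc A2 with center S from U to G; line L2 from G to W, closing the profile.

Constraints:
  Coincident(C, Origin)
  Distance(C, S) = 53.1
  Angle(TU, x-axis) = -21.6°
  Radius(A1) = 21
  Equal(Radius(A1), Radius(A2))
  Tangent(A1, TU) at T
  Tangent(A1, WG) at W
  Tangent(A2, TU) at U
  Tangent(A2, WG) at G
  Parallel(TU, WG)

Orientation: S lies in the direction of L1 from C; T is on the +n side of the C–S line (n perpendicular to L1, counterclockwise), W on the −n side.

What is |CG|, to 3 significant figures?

57.1

Tangency of A1 to both parallel lines with radius 21.0 puts T and W at C ± 21.0·n: T = (7.73, 19.5), W = (-7.73, -19.5). Equal radii place U and G the same way about S: U = S + 21.0·n = (57.1, -0.0221), G = S − 21.0·n = (41.6, -39.1). Then |CG| = |G − C| = 57.1.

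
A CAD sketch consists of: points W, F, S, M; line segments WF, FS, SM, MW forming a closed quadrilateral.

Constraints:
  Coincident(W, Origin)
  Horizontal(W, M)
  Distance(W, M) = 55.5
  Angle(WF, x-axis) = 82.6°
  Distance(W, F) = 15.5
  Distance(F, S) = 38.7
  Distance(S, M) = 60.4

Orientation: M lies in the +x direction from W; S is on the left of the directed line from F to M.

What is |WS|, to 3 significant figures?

53.4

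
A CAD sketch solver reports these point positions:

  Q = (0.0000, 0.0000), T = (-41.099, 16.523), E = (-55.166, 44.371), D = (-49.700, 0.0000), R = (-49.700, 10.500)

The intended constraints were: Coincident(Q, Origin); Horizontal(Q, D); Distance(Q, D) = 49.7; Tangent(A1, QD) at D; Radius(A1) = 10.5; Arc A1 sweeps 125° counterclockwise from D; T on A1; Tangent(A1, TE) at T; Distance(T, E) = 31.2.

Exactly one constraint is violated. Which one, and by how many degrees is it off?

Tangent(A1, TE) at T — off by 8.20°.

Q = (0.00, 0.00) ✓; Q.y = 0.00, D.y = 0.00 ✓; |QD| = 49.70 ✓; ∠(RD, DQ) = 90.00° ✓; |RD| = 10.50 ✓; bearing(R→T) − bearing(R→D) = 125.0° ✓; |RT| = 10.50 ✓; ∠(RT, TE) = 98.20° ✗; |TE| = 31.20 ✓.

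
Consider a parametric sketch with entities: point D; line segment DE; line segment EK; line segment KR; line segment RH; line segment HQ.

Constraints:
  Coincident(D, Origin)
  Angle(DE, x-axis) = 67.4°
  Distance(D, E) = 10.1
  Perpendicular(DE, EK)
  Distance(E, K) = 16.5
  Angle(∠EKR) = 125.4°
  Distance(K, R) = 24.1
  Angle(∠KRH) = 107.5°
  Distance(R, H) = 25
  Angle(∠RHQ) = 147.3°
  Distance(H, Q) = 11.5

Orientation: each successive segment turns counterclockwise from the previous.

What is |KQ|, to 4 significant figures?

45.15

D is at the origin; DE runs at 67.4° with length 10.1, so E = (3.881, 9.324). DE is perpendicular to EK, so EK runs at 157.4°; with |EK| = 16.5, K = (-11.35, 15.67). ∠EKR = 125.4° gives KR at -148.0° from the x-axis; with |KR| = 24.1, R = (-31.79, 2.894). ∠KRH = 107.5° gives RH at -75.50° from the x-axis; with |RH| = 25.0, H = (-25.53, -21.31). ∠RHQ = 147.3° gives HQ at -42.80° from the x-axis; with |HQ| = 11.5, Q = (-17.09, -29.12). Then |KQ| = |Q − K| = 45.15.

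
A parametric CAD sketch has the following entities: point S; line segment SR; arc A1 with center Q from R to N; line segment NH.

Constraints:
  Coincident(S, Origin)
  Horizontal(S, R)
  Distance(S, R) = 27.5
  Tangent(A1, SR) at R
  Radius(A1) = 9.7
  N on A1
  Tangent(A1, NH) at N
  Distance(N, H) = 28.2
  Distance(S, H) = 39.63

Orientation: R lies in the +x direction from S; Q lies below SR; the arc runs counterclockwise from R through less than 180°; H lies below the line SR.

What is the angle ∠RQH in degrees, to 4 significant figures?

155.0°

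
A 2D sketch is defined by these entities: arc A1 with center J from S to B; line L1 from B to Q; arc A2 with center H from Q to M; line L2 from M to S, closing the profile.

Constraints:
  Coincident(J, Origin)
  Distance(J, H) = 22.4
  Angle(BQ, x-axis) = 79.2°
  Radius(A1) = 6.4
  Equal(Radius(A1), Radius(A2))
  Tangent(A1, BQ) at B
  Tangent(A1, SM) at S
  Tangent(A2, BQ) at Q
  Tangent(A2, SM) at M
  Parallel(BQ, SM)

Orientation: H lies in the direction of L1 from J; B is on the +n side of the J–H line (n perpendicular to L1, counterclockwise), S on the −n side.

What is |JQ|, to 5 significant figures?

23.296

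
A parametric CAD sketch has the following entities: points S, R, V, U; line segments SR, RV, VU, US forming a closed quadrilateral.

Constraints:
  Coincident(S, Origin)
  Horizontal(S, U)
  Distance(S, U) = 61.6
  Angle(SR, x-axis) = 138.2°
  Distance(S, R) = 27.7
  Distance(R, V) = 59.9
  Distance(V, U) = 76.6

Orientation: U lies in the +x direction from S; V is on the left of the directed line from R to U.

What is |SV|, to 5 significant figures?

66.257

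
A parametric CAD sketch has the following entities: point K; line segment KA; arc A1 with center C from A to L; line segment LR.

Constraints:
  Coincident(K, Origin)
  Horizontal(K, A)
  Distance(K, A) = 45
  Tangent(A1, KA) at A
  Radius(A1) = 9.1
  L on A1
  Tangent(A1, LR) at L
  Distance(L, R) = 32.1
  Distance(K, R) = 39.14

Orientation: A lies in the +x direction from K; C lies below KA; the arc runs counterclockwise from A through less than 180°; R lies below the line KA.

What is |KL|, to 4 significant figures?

37.34

K is at the origin; K and A share the same y with |KA| = 45.0 and A on the +x side, so A = (45.00, 0.000). The tangent condition forces CA to be normal to KA, so C = A + (0, -9.1) = (45.00, -9.100). Since CL ⟂ LR (tangency), |CR| = √(9.1² + 32.1²) = 33.36 regardless of where L sits on A1. So R lies on both circle(K, 39.14) and circle(C, 33.36); the below-KA intersection is R = (21.45, -32.74). L is the foot of the tangent from R: L = (37.05, -4.679).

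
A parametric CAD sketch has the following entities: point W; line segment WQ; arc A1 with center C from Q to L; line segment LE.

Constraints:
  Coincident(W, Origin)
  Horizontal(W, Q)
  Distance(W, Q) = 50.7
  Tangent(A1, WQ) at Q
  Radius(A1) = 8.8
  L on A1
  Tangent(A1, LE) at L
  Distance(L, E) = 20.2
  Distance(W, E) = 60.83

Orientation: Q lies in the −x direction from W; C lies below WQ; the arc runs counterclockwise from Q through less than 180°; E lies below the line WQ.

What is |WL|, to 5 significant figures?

60.164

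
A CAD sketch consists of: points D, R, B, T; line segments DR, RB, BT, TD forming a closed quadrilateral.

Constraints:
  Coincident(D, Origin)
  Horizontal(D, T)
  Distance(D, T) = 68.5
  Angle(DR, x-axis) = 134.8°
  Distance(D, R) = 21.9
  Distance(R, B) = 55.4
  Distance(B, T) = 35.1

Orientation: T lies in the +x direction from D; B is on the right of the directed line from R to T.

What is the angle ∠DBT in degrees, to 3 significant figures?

152°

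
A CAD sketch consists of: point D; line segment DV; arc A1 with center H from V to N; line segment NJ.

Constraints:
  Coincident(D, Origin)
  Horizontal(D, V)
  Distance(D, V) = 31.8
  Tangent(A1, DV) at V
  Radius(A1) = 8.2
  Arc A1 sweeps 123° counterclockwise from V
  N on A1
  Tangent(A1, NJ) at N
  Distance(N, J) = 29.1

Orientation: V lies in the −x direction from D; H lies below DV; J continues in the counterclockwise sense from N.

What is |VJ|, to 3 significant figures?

38.1

On A1, V sits at bearing 90° from H; a 123° counterclockwise sweep puts N at bearing 213°, so N = H + 8.2·(cos 213°, sin 213°) = (-38.7, -12.7). A1 meets NJ tangentially, so HN is at right angles to NJ, so NJ runs along (−sin 213°, cos 213°); with |NJ| = 29.1, J = (-22.8, -37.1). Then |VJ| = |J − V| = 38.1.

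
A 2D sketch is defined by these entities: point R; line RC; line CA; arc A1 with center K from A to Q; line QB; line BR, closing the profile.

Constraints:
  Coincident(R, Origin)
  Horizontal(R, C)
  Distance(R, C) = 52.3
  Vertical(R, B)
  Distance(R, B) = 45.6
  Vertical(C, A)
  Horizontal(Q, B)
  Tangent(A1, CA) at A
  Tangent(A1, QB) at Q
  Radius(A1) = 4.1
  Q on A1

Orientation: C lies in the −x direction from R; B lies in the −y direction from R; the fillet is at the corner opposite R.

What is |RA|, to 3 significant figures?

66.8

The virtual corner opposite R is at (-52.3, -45.6). The tangent condition forces KA to be normal to CA and the tangent condition forces KQ to be normal to QB, with radius 4.1, so the center K sits 4.1 in from both sides at K = (-48.2, -41.5). That places the tangent points at A = (-52.3, -41.5) on CA and Q = (-48.2, -45.6) on QB. Then |RA| = |A − R| = 66.8.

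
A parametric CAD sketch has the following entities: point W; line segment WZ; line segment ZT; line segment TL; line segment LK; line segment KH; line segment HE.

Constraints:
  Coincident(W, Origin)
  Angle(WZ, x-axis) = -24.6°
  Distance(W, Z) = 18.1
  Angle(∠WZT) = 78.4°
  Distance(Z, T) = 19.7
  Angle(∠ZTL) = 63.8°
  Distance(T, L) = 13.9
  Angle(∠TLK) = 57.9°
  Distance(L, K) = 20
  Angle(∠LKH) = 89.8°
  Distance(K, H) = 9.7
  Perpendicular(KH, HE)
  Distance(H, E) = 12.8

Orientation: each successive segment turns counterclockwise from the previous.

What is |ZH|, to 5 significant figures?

14.854

W is at the origin; WZ runs at -24.6° with length 18.1, so Z = (16.457, -7.5347). ∠WZT = 78.4° gives ZT at 77.000° from the x-axis; with |ZT| = 19.7, T = (20.889, 11.660). ∠ZTL = 63.8° gives TL at -166.80° from the x-axis; with |TL| = 13.9, L = (7.3560, 8.4863). ∠TLK = 57.9° gives LK at -44.700° from the x-axis; with |LK| = 20.0, K = (21.572, -5.5816). ∠LKH = 89.8° gives KH at 45.500° from the x-axis; with |KH| = 9.7, H = (28.371, 1.3370). Then |ZH| = |H − Z| = 14.854.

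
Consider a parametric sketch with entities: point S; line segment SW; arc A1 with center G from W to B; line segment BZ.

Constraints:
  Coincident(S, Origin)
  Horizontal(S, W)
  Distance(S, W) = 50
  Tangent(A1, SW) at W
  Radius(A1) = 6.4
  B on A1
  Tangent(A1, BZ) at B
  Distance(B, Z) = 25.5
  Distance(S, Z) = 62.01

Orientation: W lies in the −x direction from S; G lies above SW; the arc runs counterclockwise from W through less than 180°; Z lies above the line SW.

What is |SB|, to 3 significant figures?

44.8

Checks: |GB| = 6.400 ✓; ∠(GB, BZ) = 90.00° ✓; |BZ| = 25.50 ✓; |SZ| = 62.01 ✓.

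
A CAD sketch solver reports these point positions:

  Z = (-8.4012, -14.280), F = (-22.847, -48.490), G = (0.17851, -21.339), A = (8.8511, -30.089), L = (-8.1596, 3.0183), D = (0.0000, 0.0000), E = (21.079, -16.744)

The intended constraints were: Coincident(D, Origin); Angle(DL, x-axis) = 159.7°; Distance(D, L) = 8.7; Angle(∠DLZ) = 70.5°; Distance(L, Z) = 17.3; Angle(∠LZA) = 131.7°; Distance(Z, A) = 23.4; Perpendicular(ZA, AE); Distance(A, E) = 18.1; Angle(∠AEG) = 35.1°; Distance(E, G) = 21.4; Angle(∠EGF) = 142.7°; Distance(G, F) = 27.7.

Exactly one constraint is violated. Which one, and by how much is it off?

Distance(G, F) = 27.7 — off by 7.90.

D = (0.00, 0.00) ✓; DL at 159.7° ✓; |DL| = 8.700 ✓; ∠DLZ = 70.50° ✓; |LZ| = 17.30 ✓; ∠LZA = 131.7° ✓; |ZA| = 23.40 ✓; ∠(ZA, AE) = 90.00° ✓; |AE| = 18.10 ✓; ∠AEG = 35.10° ✓; |EG| = 21.40 ✓; ∠EGF = 142.7° ✓; |GF| = 35.60 ✗.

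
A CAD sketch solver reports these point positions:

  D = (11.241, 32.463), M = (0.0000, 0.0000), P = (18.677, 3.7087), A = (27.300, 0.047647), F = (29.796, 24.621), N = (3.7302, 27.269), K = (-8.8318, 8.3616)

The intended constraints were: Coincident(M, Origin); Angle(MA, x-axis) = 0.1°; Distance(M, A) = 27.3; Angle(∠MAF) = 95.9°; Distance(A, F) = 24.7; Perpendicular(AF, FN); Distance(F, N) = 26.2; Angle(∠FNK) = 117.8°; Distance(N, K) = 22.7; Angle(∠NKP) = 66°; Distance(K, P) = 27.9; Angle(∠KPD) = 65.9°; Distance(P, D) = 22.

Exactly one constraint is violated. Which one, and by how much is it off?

Distance(P, D) = 22 — off by 7.70.

M = (0.00, 0.00) ✓; MA at 0.1000° ✓; |MA| = 27.30 ✓; ∠MAF = 95.90° ✓; |AF| = 24.70 ✓; ∠(AF, FN) = 90.00° ✓; |FN| = 26.20 ✓; ∠FNK = 117.8° ✓; |NK| = 22.70 ✓; ∠NKP = 66.00° ✓; |KP| = 27.90 ✓; ∠KPD = 65.90° ✓; |PD| = 29.70 ✗.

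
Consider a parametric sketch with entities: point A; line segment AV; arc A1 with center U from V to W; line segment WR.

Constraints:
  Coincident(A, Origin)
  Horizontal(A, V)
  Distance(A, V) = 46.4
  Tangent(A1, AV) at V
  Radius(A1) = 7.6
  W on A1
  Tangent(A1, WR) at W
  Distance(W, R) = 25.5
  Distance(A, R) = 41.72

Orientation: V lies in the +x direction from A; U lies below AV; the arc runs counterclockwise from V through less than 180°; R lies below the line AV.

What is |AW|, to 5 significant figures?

39.600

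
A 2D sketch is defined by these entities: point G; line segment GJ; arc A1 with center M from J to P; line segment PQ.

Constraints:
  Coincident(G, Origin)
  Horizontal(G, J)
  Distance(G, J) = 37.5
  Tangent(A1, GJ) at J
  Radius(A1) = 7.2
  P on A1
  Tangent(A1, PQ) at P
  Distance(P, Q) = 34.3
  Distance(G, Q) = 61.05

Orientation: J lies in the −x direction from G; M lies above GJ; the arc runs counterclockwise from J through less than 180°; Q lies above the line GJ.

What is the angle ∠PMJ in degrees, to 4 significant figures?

113.9°

Checks: |MP| = 7.200 ✓; ∠(MP, PQ) = 90.00° ✓; |PQ| = 34.30 ✓; |GQ| = 61.05 ✓.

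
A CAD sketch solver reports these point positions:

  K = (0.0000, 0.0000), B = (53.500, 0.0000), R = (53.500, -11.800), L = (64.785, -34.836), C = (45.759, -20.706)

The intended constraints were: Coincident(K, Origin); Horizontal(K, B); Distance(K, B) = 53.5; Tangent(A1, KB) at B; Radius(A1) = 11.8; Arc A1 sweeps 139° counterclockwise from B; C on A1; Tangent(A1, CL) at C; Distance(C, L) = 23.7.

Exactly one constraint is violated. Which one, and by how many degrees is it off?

Tangent(A1, CL) at C — off by 4.40°.

K = (0.00, 0.00) ✓; K.y = 0.00, B.y = 0.00 ✓; |KB| = 53.50 ✓; ∠(RB, BK) = 90.00° ✓; |RB| = 11.80 ✓; bearing(R→C) − bearing(R→B) = 139.0° ✓; |RC| = 11.80 ✓; ∠(RC, CL) = 85.60° ✗; |CL| = 23.70 ✓.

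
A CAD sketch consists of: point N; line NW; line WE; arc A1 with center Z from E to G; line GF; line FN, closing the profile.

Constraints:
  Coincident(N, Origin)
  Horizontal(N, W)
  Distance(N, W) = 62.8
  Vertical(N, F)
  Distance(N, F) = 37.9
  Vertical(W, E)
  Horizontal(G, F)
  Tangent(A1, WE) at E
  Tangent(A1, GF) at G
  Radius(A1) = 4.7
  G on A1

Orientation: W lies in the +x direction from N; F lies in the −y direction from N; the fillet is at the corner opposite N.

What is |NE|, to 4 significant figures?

71.04

N is at the origin; N and W share the same y with |NW| = 62.8 and W on the +x side, so W = (62.80, 0.000). N and F share the same x with |NF| = 37.9 and F on the −y side, so F = (0.000, -37.90). The virtual corner opposite N is at (62.80, -37.90). The tangent condition forces ZE to be normal to WE and since A1 is tangent to GF there, ZG ⟂ GF, with radius 4.7, so the center Z sits 4.7 in from both sides at Z = (58.10, -33.20). That places the tangent points at E = (62.80, -33.20) on WE and G = (58.10, -37.90) on GF. Then |NE| = |E − N| = 71.04.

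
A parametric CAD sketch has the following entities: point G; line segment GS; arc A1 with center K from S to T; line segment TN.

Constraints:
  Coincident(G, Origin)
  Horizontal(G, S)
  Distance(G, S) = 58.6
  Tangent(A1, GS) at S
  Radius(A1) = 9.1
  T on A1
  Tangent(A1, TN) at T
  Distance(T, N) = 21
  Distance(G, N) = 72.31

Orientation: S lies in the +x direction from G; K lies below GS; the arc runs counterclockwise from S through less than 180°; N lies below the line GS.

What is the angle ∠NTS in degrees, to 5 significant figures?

114.72°

G is at the origin; GS is horizontal with |GS| = 58.6 and S on the +x side, so S = (58.600, 0.0000). A1 meets GS tangentially, so KS is at right angles to GS, so K = S + (0, -9.1) = (58.600, -9.1000). Since KT ⟂ TN (tangency), |KN| = √(9.1² + 21.0²) = 22.887 regardless of where T sits on A1. So N lies on both circle(G, 72.31) and circle(K, 22.887); the below-GS intersection is N = (65.341, -30.972). T is the foot of the tangent from N: T = (51.686, -15.017).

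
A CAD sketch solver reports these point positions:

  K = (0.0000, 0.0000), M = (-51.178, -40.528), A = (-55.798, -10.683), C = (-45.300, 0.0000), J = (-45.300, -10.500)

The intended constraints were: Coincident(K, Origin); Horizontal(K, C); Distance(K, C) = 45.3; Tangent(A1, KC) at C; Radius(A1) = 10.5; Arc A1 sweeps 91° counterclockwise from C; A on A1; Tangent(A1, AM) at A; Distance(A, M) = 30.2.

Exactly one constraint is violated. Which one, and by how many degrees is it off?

Tangent(A1, AM) at A — off by 7.80°.

K = (0.00, 0.00) ✓; K.y = 0.00, C.y = 0.00 ✓; |KC| = 45.30 ✓; ∠(JC, CK) = 90.00° ✓; |JC| = 10.50 ✓; bearing(J→A) − bearing(J→C) = 91.00° ✓; |JA| = 10.50 ✓; ∠(JA, AM) = 82.20° ✗; |AM| = 30.20 ✓.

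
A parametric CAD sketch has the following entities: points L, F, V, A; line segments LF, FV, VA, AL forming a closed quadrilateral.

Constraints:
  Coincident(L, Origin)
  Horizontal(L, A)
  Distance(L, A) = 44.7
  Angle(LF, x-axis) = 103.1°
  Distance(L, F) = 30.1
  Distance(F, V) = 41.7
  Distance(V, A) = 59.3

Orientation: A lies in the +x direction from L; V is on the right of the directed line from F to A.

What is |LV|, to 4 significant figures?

17.90

Checks: |FV| = 41.70 ✓; |VA| = 59.30 ✓.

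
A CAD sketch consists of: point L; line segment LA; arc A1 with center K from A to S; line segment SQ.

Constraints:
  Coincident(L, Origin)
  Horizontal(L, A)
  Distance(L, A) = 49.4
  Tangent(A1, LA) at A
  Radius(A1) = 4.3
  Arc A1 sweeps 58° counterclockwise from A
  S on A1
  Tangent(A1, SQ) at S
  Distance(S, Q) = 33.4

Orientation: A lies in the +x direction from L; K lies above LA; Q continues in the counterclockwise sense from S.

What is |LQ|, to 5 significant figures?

76.980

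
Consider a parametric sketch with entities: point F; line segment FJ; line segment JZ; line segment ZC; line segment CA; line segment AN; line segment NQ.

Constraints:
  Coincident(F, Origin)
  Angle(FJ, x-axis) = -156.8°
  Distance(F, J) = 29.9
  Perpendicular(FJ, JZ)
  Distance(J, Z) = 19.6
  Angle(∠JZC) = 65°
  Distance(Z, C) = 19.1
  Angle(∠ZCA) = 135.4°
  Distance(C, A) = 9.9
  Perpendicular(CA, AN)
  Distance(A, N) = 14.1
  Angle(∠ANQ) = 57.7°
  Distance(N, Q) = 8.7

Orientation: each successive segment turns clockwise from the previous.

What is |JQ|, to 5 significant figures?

11.019

F is at the origin; FJ runs at -156.8° with length 29.9, so J = (-27.482, -11.779). FJ ⟂ JZ, so JZ runs at 113.20°; with |JZ| = 19.6, Z = (-35.203, 6.2362). ∠JZC = 65.0° gives ZC at -1.8000° from the x-axis; with |ZC| = 19.1, C = (-16.113, 5.6362). ∠ZCA = 135.4° gives CA at -46.400° from the x-axis; with |CA| = 9.9, A = (-9.2856, -1.5331). The perpendicularity gives AN at right angles to CA, so AN runs at -136.40°; with |AN| = 14.1, N = (-19.496, -11.257). ∠ANQ = 57.7° gives NQ at 101.30° from the x-axis; with |NQ| = 8.7, Q = (-21.201, -2.7253). Then |JQ| = |Q − J| = 11.019.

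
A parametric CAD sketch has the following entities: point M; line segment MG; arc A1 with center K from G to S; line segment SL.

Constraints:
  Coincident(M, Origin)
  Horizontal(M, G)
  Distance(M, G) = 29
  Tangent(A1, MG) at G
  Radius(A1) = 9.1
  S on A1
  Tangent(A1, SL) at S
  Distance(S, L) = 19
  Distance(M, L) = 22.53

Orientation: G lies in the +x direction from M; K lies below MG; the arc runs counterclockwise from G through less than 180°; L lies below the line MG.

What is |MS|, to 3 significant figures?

21.8

Checks: |KS| = 9.100 ✓; ∠(KS, SL) = 90.00° ✓; |SL| = 19.00 ✓; |ML| = 22.53 ✓.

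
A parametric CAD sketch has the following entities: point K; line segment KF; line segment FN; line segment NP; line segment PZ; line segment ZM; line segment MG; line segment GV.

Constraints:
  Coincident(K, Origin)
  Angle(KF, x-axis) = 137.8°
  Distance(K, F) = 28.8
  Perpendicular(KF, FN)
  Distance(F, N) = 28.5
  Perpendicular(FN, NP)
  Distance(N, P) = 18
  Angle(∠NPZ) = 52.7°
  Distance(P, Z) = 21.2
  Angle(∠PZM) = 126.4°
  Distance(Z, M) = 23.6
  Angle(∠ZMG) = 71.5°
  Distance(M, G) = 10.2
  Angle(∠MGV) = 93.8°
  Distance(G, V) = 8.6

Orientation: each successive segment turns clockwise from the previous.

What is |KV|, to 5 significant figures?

40.478

∠ZMG = 71.5° gives MG at 28.400° from the x-axis; with |MG| = 10.2, G = (-17.961, 45.481). ∠MGV = 93.8° gives GV at -57.800° from the x-axis; with |GV| = 8.6, V = (-13.378, 38.203). Then |KV| = |V − K| = 40.478.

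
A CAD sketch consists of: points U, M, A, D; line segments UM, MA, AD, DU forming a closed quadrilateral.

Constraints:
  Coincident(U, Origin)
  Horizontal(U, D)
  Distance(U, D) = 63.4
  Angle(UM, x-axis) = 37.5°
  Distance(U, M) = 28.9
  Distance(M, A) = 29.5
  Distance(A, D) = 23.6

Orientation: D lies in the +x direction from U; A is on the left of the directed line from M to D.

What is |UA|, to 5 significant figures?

56.241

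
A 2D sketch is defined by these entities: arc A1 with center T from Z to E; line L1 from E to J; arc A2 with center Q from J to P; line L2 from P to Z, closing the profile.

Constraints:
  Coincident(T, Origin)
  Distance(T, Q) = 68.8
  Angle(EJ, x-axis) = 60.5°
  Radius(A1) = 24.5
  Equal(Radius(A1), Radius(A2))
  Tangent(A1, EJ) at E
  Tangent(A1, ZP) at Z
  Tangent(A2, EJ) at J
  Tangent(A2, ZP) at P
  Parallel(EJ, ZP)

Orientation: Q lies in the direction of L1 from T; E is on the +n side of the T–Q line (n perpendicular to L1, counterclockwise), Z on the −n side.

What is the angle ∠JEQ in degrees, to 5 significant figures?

19.601°

The slot axis is L1's direction at 60.5°, so u = (cos 60.5°, sin 60.5°) = (0.49242, 0.87036) and n = (−sin 60.5°, cos 60.5°) = (-0.87036, 0.49242). T is at the origin and Q lies 68.8 along u from T, so Q = 68.8·u = (33.879, 59.880). Tangency of A1 to both parallel lines with radius 24.5 puts E and Z at T ± 24.5·n: E = (-21.324, 12.064), Z = (21.324, -12.064). Equal radii place J and P the same way about Q: J = Q + 24.5·n = (12.555, 71.945), P = Q − 24.5·n = (55.202, 47.816). Then cos ∠JEQ = EJ·EQ / (|EJ||EQ|), giving 19.601°.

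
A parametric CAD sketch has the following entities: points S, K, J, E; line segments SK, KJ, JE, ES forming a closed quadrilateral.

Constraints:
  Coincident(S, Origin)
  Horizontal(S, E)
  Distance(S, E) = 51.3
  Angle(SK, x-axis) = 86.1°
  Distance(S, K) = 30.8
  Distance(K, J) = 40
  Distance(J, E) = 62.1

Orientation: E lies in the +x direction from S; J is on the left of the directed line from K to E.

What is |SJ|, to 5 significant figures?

66.199

Checks: |KJ| = 40.00 ✓; |JE| = 62.10 ✓.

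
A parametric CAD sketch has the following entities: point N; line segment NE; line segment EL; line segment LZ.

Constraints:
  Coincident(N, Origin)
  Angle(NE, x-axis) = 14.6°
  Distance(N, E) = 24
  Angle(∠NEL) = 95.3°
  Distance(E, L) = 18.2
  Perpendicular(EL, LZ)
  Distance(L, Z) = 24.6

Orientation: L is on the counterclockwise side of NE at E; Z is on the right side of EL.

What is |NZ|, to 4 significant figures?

52.62

N is at the origin; NE runs at 14.6° with length 24.0, so E = 24.0·(cos 14.6°, sin 14.6°) = (23.23, 6.050). ∠NEL = 95.3°, so EL runs at 14.6° + (180° − 95.3°) = 99.30° from the x-axis; with |EL| = 18.2, L = E + 18.2·(cos 99.30°, sin 99.30°) = (20.28, 24.01). The perpendicularity gives LZ at right angles to EL; with |LZ| = 24.6 on the right of EL, Z = L + 24.6·(0.9869, 0.1616) = (44.56, 27.99). Then |NZ| = |Z − N| = 52.62.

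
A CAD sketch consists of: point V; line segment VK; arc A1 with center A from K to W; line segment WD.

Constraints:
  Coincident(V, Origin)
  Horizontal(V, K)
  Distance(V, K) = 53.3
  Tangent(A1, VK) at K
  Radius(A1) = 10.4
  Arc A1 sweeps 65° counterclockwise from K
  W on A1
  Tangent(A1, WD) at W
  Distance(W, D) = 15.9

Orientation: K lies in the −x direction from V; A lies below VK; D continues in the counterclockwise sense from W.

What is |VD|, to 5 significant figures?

72.384

V is at the origin; V and K share the same y with |VK| = 53.3 and K on the −x side, so K = (-53.300, 0.0000). A1 meets VK tangentially, so AK is at right angles to VK, so A = K + (0, -10.4) = (-53.300, -10.400). On A1, K sits at bearing 90° from A; a 65° counterclockwise sweep puts W at bearing 155°, so W = A + 10.4·(cos 155°, sin 155°) = (-62.726, -6.0048). A1 meets WD tangentially, so AW is at right angles to WD, so WD runs along (−sin 155°, cos 155°); with |WD| = 15.9, D = (-69.445, -20.415). Then |VD| = |D − V| = 72.384.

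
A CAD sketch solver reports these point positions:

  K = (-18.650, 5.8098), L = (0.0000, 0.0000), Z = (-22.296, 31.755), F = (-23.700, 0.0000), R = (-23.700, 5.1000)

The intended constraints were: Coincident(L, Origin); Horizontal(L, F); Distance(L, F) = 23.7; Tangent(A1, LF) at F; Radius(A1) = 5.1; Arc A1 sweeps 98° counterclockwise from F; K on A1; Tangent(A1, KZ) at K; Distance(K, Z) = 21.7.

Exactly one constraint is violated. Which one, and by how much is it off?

Distance(K, Z) = 21.7 — off by 4.50.

L = (0.00, 0.00) ✓; L.y = 0.00, F.y = 0.00 ✓; |LF| = 23.70 ✓; ∠(RF, FL) = 90.00° ✓; |RF| = 5.100 ✓; bearing(R→K) − bearing(R→F) = 98.00° ✓; |RK| = 5.100 ✓; ∠(RK, KZ) = 90.00° ✓; |KZ| = 26.20 ✗.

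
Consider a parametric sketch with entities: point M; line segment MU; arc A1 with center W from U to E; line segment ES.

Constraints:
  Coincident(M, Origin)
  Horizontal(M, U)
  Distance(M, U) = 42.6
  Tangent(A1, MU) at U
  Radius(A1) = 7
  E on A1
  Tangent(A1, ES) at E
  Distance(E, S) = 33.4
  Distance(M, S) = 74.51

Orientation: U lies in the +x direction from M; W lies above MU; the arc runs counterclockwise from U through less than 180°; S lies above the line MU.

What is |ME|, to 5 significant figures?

48.211

Checks: |WE| = 7.000 ✓; ∠(WE, ES) = 90.00° ✓; |ES| = 33.40 ✓; |MS| = 74.51 ✓.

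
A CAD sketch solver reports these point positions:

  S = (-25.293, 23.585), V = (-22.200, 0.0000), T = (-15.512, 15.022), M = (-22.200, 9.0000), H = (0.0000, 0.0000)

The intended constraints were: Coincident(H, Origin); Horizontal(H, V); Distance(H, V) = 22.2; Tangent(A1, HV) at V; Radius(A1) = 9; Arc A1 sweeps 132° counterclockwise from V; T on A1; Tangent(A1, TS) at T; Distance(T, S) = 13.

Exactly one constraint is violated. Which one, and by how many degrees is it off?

Tangent(A1, TS) at T — off by 6.80°.

H = (0.00, 0.00) ✓; H.y = 0.00, V.y = 0.00 ✓; |HV| = 22.20 ✓; ∠(MV, VH) = 90.00° ✓; |MV| = 9.000 ✓; bearing(M→T) − bearing(M→V) = 132.0° ✓; |MT| = 9.000 ✓; ∠(MT, TS) = 83.20° ✗; |TS| = 13.00 ✓.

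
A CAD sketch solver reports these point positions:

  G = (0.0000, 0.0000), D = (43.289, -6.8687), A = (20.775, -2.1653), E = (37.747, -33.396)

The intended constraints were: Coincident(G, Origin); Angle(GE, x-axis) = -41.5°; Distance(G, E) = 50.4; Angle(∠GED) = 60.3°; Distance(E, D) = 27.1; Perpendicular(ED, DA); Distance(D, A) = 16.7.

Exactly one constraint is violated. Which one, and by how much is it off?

Distance(D, A) = 16.7 — off by 6.30.

G = (0.00, 0.00) ✓; GE at -41.50° ✓; |GE| = 50.40 ✓; ∠GED = 60.30° ✓; |ED| = 27.10 ✓; ∠(ED, DA) = 90.00° ✓; |DA| = 23.00 ✗.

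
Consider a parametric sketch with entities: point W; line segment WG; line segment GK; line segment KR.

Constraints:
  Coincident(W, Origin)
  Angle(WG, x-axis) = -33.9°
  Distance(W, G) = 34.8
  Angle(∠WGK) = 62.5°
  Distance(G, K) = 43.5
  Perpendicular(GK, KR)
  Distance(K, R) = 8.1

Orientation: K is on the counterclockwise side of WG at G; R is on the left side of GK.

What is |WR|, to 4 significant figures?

35.65

W is at the origin; WG runs at -33.9° with length 34.8, so G = 34.8·(cos -33.9°, sin -33.9°) = (28.88, -19.41). ∠WGK = 62.5°, so GK runs at -33.9° + (180° − 62.5°) = 83.60° from the x-axis; with |GK| = 43.5, K = G + 43.5·(cos 83.60°, sin 83.60°) = (33.73, 23.82). GK ⟂ KR; with |KR| = 8.1 on the left of GK, R = K + 8.1·(-0.9938, 0.1115) = (25.68, 24.72). Then |WR| = |R − W| = 35.65.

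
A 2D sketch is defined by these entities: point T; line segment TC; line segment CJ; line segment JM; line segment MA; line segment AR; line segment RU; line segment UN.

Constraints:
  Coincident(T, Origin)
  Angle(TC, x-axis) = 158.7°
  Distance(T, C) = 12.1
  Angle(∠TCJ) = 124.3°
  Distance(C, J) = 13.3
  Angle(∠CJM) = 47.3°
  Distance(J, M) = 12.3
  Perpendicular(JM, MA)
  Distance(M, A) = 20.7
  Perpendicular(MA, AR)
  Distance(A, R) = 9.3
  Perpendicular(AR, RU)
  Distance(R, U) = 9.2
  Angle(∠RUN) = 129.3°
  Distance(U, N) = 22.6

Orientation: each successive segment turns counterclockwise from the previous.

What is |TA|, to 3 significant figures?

15.4

T is at the origin; TC runs at 158.7° with length 12.1, so C = (-11.3, 4.40). ∠TCJ = 124.3° gives CJ at -146° from the x-axis; with |CJ| = 13.3, J = (-22.2, -3.12). ∠CJM = 47.3° gives JM at -12.9° from the x-axis; with |JM| = 12.3, M = (-10.3, -5.86). JM is perpendicular to MA, so MA runs at 77.1°; with |MA| = 20.7, A = (-5.64, 14.3). Then |TA| = |A − T| = 15.4.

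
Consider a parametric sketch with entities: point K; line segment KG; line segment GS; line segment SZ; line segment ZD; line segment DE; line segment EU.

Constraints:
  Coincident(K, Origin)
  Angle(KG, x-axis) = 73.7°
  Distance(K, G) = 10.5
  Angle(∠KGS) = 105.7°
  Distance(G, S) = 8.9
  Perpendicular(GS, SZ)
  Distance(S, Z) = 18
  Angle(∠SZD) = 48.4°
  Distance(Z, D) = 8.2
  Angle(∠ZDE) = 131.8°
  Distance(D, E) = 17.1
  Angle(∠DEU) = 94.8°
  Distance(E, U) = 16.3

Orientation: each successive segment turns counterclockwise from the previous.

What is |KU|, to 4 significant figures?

27.07

K is at the origin; KG runs at 73.7° with length 10.5, so G = (2.947, 10.08). ∠KGS = 105.7° gives GS at 148.0° from the x-axis; with |GS| = 8.9, S = (-4.601, 14.79). GS is perpendicular to SZ, so SZ runs at -122.0°; with |SZ| = 18.0, Z = (-14.14, -0.4706). ∠SZD = 48.4° gives ZD at 9.600° from the x-axis; with |ZD| = 8.2, D = (-6.054, 0.8969). ∠ZDE = 131.8° gives DE at 57.80° from the x-axis; with |DE| = 17.1, E = (3.058, 15.37). ∠DEU = 94.8° gives EU at 143.0° from the x-axis; with |EU| = 16.3, U = (-9.960, 25.18). Then |KU| = |U − K| = 27.07.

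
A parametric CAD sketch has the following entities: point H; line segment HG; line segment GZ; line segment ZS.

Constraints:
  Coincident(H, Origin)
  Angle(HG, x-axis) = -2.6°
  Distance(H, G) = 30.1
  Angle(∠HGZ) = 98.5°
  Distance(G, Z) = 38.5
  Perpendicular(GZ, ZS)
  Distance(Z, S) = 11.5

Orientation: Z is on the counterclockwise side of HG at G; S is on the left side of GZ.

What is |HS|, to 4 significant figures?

46.67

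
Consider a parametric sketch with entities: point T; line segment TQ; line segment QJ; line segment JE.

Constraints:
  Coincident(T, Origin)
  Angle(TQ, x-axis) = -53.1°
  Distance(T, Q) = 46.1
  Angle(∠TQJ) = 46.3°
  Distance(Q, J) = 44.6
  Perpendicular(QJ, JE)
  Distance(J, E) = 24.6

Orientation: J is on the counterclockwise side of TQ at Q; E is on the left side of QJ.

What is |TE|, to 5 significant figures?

15.452

∠TQJ = 46.3°, so QJ runs at -53.1° + (180° − 46.3°) = 80.600° from the x-axis; with |QJ| = 44.6, J = Q + 44.6·(cos 80.600°, sin 80.600°) = (34.964, 7.1357). The perpendicularity gives JE at right angles to QJ; with |JE| = 24.6 on the left of QJ, E = J + 24.6·(-0.98657, 0.16333) = (10.694, 11.153). Then |TE| = |E − T| = 15.452.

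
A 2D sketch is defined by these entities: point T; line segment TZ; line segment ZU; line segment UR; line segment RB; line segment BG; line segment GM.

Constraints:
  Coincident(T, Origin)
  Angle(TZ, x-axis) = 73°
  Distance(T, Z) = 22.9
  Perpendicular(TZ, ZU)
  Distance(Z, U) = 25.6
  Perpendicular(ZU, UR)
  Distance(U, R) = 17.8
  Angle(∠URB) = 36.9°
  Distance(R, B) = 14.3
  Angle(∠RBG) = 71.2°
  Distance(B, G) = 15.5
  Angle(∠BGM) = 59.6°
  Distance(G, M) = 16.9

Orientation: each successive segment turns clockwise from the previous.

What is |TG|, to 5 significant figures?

38.259

∠URB = 36.9° gives RB at 109.90° from the x-axis; with |RB| = 14.3, B = (21.105, 10.839). ∠RBG = 71.2° gives BG at 1.1000° from the x-axis; with |BG| = 15.5, G = (36.602, 11.136). Then |TG| = |G − T| = 38.259.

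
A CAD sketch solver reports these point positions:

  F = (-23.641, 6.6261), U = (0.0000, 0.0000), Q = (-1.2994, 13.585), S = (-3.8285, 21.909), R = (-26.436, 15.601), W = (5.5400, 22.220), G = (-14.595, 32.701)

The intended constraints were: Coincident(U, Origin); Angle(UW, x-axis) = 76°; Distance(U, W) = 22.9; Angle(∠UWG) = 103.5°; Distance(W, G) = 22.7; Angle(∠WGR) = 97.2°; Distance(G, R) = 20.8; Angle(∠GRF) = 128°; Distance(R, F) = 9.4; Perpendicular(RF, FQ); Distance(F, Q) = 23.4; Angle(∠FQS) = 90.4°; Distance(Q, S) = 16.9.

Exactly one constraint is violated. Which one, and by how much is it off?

Distance(Q, S) = 16.9 — off by 8.20.

U = (0.00, 0.00) ✓; UW at 76.00° ✓; |UW| = 22.90 ✓; ∠UWG = 103.5° ✓; |WG| = 22.70 ✓; ∠WGR = 97.20° ✓; |GR| = 20.80 ✓; ∠GRF = 128.0° ✓; |RF| = 9.400 ✓; ∠(RF, FQ) = 90.00° ✓; |FQ| = 23.40 ✓; ∠FQS = 90.40° ✓; |QS| = 8.700 ✗.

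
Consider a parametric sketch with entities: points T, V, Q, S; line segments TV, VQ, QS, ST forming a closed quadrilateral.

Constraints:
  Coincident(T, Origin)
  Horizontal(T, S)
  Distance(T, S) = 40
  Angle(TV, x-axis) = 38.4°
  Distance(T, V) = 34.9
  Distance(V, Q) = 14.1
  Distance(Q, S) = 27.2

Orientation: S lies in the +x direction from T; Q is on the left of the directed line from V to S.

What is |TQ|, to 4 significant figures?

48.64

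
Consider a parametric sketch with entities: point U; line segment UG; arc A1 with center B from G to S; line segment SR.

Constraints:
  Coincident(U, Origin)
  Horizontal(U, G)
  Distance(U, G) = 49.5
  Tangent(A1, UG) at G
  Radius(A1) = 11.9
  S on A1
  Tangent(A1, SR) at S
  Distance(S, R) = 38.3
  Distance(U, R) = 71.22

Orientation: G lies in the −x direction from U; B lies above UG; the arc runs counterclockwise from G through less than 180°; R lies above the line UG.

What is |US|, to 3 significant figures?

41.0

Checks: |BG| = 11.90 ✓; |BS| = 11.90 ✓; ∠(BS, SR) = 90.00° ✓; |SR| = 38.30 ✓; |UR| = 71.22 ✓.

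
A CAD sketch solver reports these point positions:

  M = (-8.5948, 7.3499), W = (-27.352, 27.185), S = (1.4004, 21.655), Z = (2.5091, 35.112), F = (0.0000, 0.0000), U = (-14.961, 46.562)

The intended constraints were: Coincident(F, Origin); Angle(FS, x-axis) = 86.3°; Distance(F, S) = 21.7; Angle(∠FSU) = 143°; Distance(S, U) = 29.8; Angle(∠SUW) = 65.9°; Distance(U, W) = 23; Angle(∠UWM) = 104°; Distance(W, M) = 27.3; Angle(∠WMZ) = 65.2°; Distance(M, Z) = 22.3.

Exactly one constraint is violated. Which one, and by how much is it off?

Distance(M, Z) = 22.3 — off by 7.60.

F = (0.00, 0.00) ✓; FS at 86.30° ✓; |FS| = 21.70 ✓; ∠FSU = 143.0° ✓; |SU| = 29.80 ✓; ∠SUW = 65.90° ✓; |UW| = 23.00 ✓; ∠UWM = 104.0° ✓; |WM| = 27.30 ✓; ∠WMZ = 65.20° ✓; |MZ| = 29.90 ✗.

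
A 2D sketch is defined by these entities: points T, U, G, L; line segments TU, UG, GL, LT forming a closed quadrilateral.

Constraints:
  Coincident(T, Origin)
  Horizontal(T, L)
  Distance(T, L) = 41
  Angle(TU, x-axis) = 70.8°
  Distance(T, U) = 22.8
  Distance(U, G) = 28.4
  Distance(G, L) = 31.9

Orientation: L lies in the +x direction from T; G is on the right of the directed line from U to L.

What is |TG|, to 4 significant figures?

11.93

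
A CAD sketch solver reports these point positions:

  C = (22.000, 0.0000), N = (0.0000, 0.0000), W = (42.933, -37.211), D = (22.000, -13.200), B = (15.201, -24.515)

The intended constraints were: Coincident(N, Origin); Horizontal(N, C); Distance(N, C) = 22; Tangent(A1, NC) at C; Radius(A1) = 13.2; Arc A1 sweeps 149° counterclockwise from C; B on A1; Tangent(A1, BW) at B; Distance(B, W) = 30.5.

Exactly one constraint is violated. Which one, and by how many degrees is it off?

Tangent(A1, BW) at B — off by 6.40°.

N = (0.00, 0.00) ✓; N.y = 0.00, C.y = 0.00 ✓; |NC| = 22.00 ✓; ∠(DC, CN) = 90.00° ✓; |DC| = 13.20 ✓; bearing(D→B) − bearing(D→C) = 149.0° ✓; |DB| = 13.20 ✓; ∠(DB, BW) = 83.60° ✗; |BW| = 30.50 ✓.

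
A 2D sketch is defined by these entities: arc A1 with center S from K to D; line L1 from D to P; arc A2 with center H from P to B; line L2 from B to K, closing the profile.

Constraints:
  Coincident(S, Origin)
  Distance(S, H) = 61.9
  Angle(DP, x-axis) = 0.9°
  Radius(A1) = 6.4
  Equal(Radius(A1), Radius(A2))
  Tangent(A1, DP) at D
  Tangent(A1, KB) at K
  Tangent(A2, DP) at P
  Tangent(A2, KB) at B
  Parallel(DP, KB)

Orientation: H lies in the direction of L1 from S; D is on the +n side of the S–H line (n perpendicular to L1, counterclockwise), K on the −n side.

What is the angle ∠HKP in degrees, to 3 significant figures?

5.78°

The slot axis is L1's direction at 0.9°, so u = (cos 0.9°, sin 0.9°) = (1.00, 0.0157) and n = (−sin 0.9°, cos 0.9°) = (-0.0157, 1.00). S is at the origin and H lies 61.9 along u from S, so H = 61.9·u = (61.9, 0.972). Tangency of A1 to both parallel lines with radius 6.4 puts D and K at S ± 6.4·n: D = (-0.101, 6.40), K = (0.101, -6.40). Equal radii place P and B the same way about H: P = H + 6.4·n = (61.8, 7.37), B = H − 6.4·n = (62.0, -5.43). Then cos ∠HKP = KH·KP / (|KH||KP|), giving 5.78°.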